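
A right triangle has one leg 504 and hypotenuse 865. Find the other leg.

a² = c² - b² = 748225 - 254016 = 494209
a = 703

703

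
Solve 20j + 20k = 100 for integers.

Step 1: Check solvability.
gcd(20, 20) = 20
Since 20 divides 100, solutions exist.

Step 2: Apply extended Euclidean algorithm to find gcd.
We find integers such that 20*x0 + 20*y0 = 20

Step 3: Scale the particular solution.
Multiply by 100/20 = 5:
j = 0, k = 5

Step 4: Verify.
20*(0) + 20*(5) = 100 = 100 ✓

j = 0, k = 5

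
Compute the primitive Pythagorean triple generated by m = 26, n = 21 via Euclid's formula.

a = m² - n² = 26² - 21² = 676 - 441 = 235
b = 2mn = 2·26·21 = 1092
c = m² + n² = 676 + 441 = 1117
Verify: 235² + 1092² = 55225 + 1192464 = 1247689 = 1117² ✓

(235, 1092, 1117)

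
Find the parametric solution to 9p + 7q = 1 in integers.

Step 1: Compute gcd(9, 7) = 1.
Since 1 divides 1, solutions exist.

Step 2: Find a particular solution using extended Euclidean algorithm.
We get p₀ = -3, q₀ = 4.
Check: 9*-3 + 7*4 = 1 = 1 ✓

Step 3: Write the general solution.
p = -3 + (7/1)t = -3 + 7t
q = 4 - (9/1)t = 4 - 9t
for any integer t.

p = -3 + 7t, q = 4 - 9t for integer t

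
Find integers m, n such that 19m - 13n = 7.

Step 1: Check solvability.
gcd(19, 13) = 1
Since 1 divides 7, solutions exist.

Step 2: Apply extended Euclidean algorithm to find gcd.
We find integers such that 19*x0 + 13*y0 = 1

Step 3: Scale the particular solution.
Multiply by 7/1 = 7:
m = -14, n = -21

Step 4: Verify.
19*(-14) - 13*(-21) = 7 = 7 ✓

m = -14, n = -21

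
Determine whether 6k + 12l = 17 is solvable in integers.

Step 1: Compute gcd(6, 12).
gcd(6, 12) = 6

Step 2: Check divisibility.
Does 6 divide 17? 17 = 6 x 2 + 5, so no.

By the theorem on linear Diophantine equations, 6k + 12l = 17 has integer solutions if and only if gcd(6, 12) divides 17. Since 6 does not divide 17, no solutions exist.

No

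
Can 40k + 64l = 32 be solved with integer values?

Step 1: Compute gcd(40, 64).
gcd(40, 64) = 8

Step 2: Check divisibility.
Does 8 divide 32? 32 = 8 x 4, so yes.

By the theorem on linear Diophantine equations, 40k + 64l = 32 has integer solutions if and only if gcd(40, 64) divides 32. Since 8 | 32, solutions exist.

Yes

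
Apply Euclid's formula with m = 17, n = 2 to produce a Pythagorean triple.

a = m² - n² = 17² - 2² = 289 - 4 = 285
b = 2mn = 2·17·2 = 68
c = m² + n² = 289 + 4 = 293
Verify: 285² + 68² = 81225 + 4624 = 85849 = 293² ✓

(285, 68, 293)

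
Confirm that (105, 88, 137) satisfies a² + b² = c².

Compute a² + b² = 105² + 88² = 11025 + 7744 = 18769
Compute c² = 137² = 18769
Since 18769 = 18769, confirmed.

Yes, it is a Pythagorean triple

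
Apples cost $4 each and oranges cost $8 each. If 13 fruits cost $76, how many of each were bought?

Let a = apples, o = oranges.
a + o = 13
4a + 8o = 76
Substitute o = 13 - a:
4a + 8(13 - a) = 76
(4 - 8)a = 76 - 104
-4a = -28
a = 7, o = 13 - 7 = 6

Apples: 7, Oranges: 6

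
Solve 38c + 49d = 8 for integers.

Step 1: Check solvability.
gcd(38, 49) = 1
Since 1 divides 8, solutions exist.

Step 2: Apply extended Euclidean algorithm to find gcd.
We find integers such that 38*x0 + 49*y0 = 1

Step 3: Scale the particular solution.
Multiply by 8/1 = 8:
c = -72, d = 56

Step 4: Verify.
38*(-72) + 49*(56) = 8 = 8 ✓

c = -72, d = 56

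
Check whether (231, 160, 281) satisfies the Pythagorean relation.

Compute a² + b²:
231² + 160² = 53361 + 25600 = 78961
Compute c²:
281² = 78961
Since 78961 = 78961, it is a Pythagorean triple.

Yes, it is a Pythagorean triple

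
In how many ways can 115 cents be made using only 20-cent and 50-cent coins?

We need non-negative integers (x, y) with 20x + 50y = 115.
For each x from 0 to 5, check if (115 - 20x) is a non-negative multiple of 50.
Solutions (x, y): none
Count: 0

0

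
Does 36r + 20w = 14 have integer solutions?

Step 1: Compute gcd(36, 20).
gcd(36, 20) = 4

Step 2: Check divisibility.
Does 4 divide 14? 14 = 4 x 3 + 2, so no.

By the theorem on linear Diophantine equations, 36r + 20w = 14 has integer solutions if and only if gcd(36, 20) divides 14. Since 4 does not divide 14, no solutions exist.

No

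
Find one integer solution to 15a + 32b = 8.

Step 1: Check solvability.
gcd(15, 32) = 1
Since 1 divides 8, solutions exist.

Step 2: Apply extended Euclidean algorithm to find gcd.
We find integers such that 15*x0 + 32*y0 = 1

Step 3: Scale the particular solution.
Multiply by 8/1 = 8:
a = 120, b = -56

Step 4: Verify.
15*(120) + 32*(-56) = 8 = 8 ✓

a = 120, b = -56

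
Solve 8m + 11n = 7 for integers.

Step 1: Check solvability.
gcd(8, 11) = 1
Since 1 divides 7, solutions exist.

Step 2: Apply extended Euclidean algorithm to find gcd.
We find integers such that 8*x0 + 11*y0 = 1

Step 3: Scale the particular solution.
Multiply by 7/1 = 7:
m = -28, n = 21

Step 4: Verify.
8*(-28) + 11*(21) = 7 = 7 ✓

m = -28, n = 21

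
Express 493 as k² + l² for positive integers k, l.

We need to find integers k, l > 0 such that k² + l² = 493.
Trying k = 3: l² = 493 - 3² = 493 - 9 = 484
l = 22
Check: 3² + 22² = 9 + 484 = 493 ✓

493 = 3² + 22²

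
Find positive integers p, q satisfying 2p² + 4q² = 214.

Try small values of p and check whether (214 - 2p²)/4 is a perfect square.
p = 3: 2·3² = 18, so 4q² = 214 - 18 = 196, giving q² = 49, q = 7.
Check: 2·3² + 4·7² = 18 + 196 = 214 ✓

p = 3, q = 7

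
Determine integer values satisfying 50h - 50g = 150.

Step 1: Check solvability.
gcd(50, 50) = 50
Since 50 divides 150, solutions exist.

Step 2: Apply extended Euclidean algorithm to find gcd.
We find integers such that 50*x0 + 50*y0 = 50

Step 3: Scale the particular solution.
Multiply by 150/50 = 3:
h = 0, g = -3

Step 4: Verify.
50*(0) - 50*(-3) = 150 = 150 ✓

h = 0, g = -3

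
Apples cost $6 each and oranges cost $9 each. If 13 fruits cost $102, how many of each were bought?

Let a = apples, o = oranges.
a + o = 13
6a + 9o = 102
Substitute o = 13 - a:
6a + 9(13 - a) = 102
(6 - 9)a = 102 - 117
-3a = -15
a = 5, o = 13 - 5 = 8

Apples: 5, Oranges: 8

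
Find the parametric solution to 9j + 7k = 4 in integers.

Step 1: Compute gcd(9, 7) = 1.
Since 1 divides 4, solutions exist.

Step 2: Find a particular solution using extended Euclidean algorithm.
We get j₀ = -12, k₀ = 16.
Check: 9*-12 + 7*16 = 4 = 4 ✓

Step 3: Write the general solution.
j = -12 + (7/1)t = -12 + 7t
k = 16 - (9/1)t = 16 - 9t
for any integer t.

j = -12 + 7t, k = 16 - 9t for integer t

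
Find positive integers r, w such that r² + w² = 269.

Search for r with 269 - r² a perfect square.
r = 10: 269 - 10² = 269 - 100 = 169 = 13² ✓
So r = 10, w = 13.

r = 10, w = 13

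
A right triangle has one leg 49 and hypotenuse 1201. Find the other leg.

b² = c² - a² = 1442401 - 2401 = 1440000
b = 1200

1200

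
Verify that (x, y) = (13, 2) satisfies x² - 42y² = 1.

Compute x² = 13² = 169
Compute 42y² = 42·2² = 42·4 = 168
x² - 42y² = 169 - 168 = 1
Since this equals 1, (13, 2) is a solution.

Yes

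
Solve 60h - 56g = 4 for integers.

Step 1: Check solvability.
gcd(60, 56) = 4
Since 4 divides 4, solutions exist.

Step 2: Apply extended Euclidean algorithm to find gcd.
We find integers such that 60*x0 + 56*y0 = 4

Step 3: Scale the particular solution.
Multiply by 4/4 = 1:
h = 1, g = 1

Step 4: Verify.
60*(1) - 56*(1) = 4 = 4 ✓

h = 1, g = 1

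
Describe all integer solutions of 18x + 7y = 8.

Step 1: Compute gcd(18, 7) = 1.
Since 1 divides 8, solutions exist.

Step 2: Find a particular solution using extended Euclidean algorithm.
We get x₀ = 16, y₀ = -40.
Check: 18*16 + 7*-40 = 8 = 8 ✓

Step 3: Write the general solution.
x = 16 + (7/1)t = 16 + 7t
y = -40 - (18/1)t = -40 - 18t
for any integer t.

x = 16 + 7t, y = -40 - 18t for integer t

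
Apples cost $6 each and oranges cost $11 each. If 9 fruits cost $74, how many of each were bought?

Let a = apples, o = oranges.
a + o = 9
6a + 11o = 74
Substitute o = 9 - a:
6a + 11(9 - a) = 74
(6 - 11)a = 74 - 99
-5a = -25
a = 5, o = 9 - 5 = 4

Apples: 5, Oranges: 4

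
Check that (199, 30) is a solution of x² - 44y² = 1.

Compute x² = 199² = 39601
Compute 44y² = 44·30² = 44·900 = 39600
x² - 44y² = 39601 - 39600 = 1
Since this equals 1, (199, 30) is a solution.

Yes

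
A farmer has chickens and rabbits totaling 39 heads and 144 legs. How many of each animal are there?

Let c = chickens, r = rabbits.
Heads: c + r = 39
Legs: 2c + 4r = 144
From the first equation, c = 39 - r. Substitute:
2(39 - r) + 4r = 144
78 + 2r = 144
r = (144 - 78)/2 = 33
c = 39 - 33 = 6

Chickens: 6, Rabbits: 33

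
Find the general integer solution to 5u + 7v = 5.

Step 1: Compute gcd(5, 7) = 1.
Since 1 divides 5, solutions exist.

Step 2: Find a particular solution using extended Euclidean algorithm.
We get u₀ = 15, v₀ = -10.
Check: 5*15 + 7*-10 = 5 = 5 ✓

Step 3: Write the general solution.
u = 15 + (7/1)t = 15 + 7t
v = -10 - (5/1)t = -10 - 5t
for any integer t.

u = 15 + 7t, v = -10 - 5t for integer t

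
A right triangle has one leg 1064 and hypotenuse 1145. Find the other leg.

a² = c² - b² = 1311025 - 1132096 = 178929
a = 423

423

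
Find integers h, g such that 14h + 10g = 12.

Step 1: Check solvability.
gcd(14, 10) = 2
Since 2 divides 12, solutions exist.

Step 2: Apply extended Euclidean algorithm to find gcd.
We find integers such that 14*x0 + 10*y0 = 2

Step 3: Scale the particular solution.
Multiply by 12/2 = 6:
h = -12, g = 18

Step 4: Verify.
14*(-12) + 10*(18) = 12 = 12 ✓

h = -12, g = 18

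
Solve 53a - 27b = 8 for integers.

Step 1: Check solvability.
gcd(53, 27) = 1
Since 1 divides 8, solutions exist.

Step 2: Apply extended Euclidean algorithm to find gcd.
We find integers such that 53*x0 + 27*y0 = 1

Step 3: Scale the particular solution.
Multiply by 8/1 = 8:
a = -8, b = -16

Step 4: Verify.
53*(-8) - 27*(-16) = 8 = 8 ✓

a = -8, b = -16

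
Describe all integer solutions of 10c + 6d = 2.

Step 1: Compute gcd(10, 6) = 2.
Since 2 divides 2, solutions exist.

Step 2: Find a particular solution using extended Euclidean algorithm.
We get c₀ = -1, d₀ = 2.
Check: 10*-1 + 6*2 = 2 = 2 ✓

Step 3: Write the general solution.
c = -1 + (6/2)t = -1 + 3t
d = 2 - (10/2)t = 2 - 5t
for any integer t.

c = -1 + 3t, d = 2 - 5t for integer t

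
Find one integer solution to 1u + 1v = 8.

Step 1: Check solvability.
gcd(1, 1) = 1
Since 1 divides 8, solutions exist.

Step 2: Apply extended Euclidean algorithm to find gcd.
We find integers such that 1*x0 + 1*y0 = 1

Step 3: Scale the particular solution.
Multiply by 8/1 = 8:
u = 0, v = 8

Step 4: Verify.
1*(0) + 1*(8) = 8 = 8 ✓

u = 0, v = 8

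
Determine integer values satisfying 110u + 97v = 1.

Step 1: Check solvability.
gcd(110, 97) = 1
Since 1 divides 1, solutions exist.

Step 2: Apply extended Euclidean algorithm to find gcd.
We find integers such that 110*x0 + 97*y0 = 1

Step 3: Scale the particular solution.
Multiply by 1/1 = 1:
u = 15, v = -17

Step 4: Verify.
110*(15) + 97*(-17) = 1 = 1 ✓

u = 15, v = -17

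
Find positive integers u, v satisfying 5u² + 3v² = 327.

Try small values of u and check whether (327 - 5u²)/3 is a perfect square.
u = 6: 5·6² = 180, so 3v² = 327 - 180 = 147, giving v² = 49, v = 7.
Check: 5·6² + 3·7² = 180 + 147 = 327 ✓

u = 6, v = 7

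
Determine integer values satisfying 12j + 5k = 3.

Step 1: Check solvability.
gcd(12, 5) = 1
Since 1 divides 3, solutions exist.

Step 2: Apply extended Euclidean algorithm to find gcd.
We find integers such that 12*x0 + 5*y0 = 1

Step 3: Scale the particular solution.
Multiply by 3/1 = 3:
j = -6, k = 15

Step 4: Verify.
12*(-6) + 5*(15) = 3 = 3 ✓

j = -6, k = 15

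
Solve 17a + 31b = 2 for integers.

Step 1: Check solvability.
gcd(17, 31) = 1
Since 1 divides 2, solutions exist.

Step 2: Apply extended Euclidean algorithm to find gcd.
We find integers such that 17*x0 + 31*y0 = 1

Step 3: Scale the particular solution.
Multiply by 2/1 = 2:
a = 22, b = -12

Step 4: Verify.
17*(22) + 31*(-12) = 2 = 2 ✓

a = 22, b = -12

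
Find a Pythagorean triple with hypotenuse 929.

We need a² + b² = 929² = 863041.
Trying: 129² + 920² = 16641 + 846400 = 863041 ✓

(129, 920, 929)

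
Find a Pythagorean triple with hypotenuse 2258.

We need a² + b² = 2258² = 5098564.
Trying: 658² + 2160² = 432964 + 4665600 = 5098564 ✓

(658, 2160, 2258)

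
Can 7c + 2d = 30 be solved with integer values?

Step 1: Compute gcd(7, 2).
gcd(7, 2) = 1

Step 2: Check divisibility.
Does 1 divide 30? 30 = 1 x 30, so yes.

By the theorem on linear Diophantine equations, 7c + 2d = 30 has integer solutions if and only if gcd(7, 2) divides 30. Since 1 | 30, solutions exist.

Yes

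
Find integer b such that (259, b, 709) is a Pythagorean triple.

b² = c² - a² = 709² - 259² = 502681 - 67081 = 435600
b = sqrt(435600) = 660

660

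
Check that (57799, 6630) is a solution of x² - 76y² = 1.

Compute x² = 57799² = 3340724401
Compute 76y² = 76·6630² = 76·43956900 = 3340724400
x² - 76y² = 3340724401 - 3340724400 = 1
Since this equals 1, (57799, 6630) is a solution.

Yes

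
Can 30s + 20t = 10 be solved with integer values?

Step 1: Compute gcd(30, 20).
gcd(30, 20) = 10

Step 2: Check divisibility.
Does 10 divide 10? 10 = 10 x 1, so yes.

By the theorem on linear Diophantine equations, 30s + 20t = 10 has integer solutions if and only if gcd(30, 20) divides 10. Since 10 | 10, solutions exist.

Yes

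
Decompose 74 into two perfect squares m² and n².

We need to find integers m, n > 0 such that m² + n² = 74.
Trying m = 5: n² = 74 - 5² = 74 - 25 = 49
n = 7
Check: 5² + 7² = 25 + 49 = 74 ✓

74 = 5² + 7²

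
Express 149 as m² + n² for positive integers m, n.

We need to find integers m, n > 0 such that m² + n² = 149.
Trying m = 7: n² = 149 - 7² = 149 - 49 = 100
n = 10
Check: 7² + 10² = 49 + 100 = 149 ✓

149 = 7² + 10²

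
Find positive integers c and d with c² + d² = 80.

We need to find integers c, d > 0 such that c² + d² = 80.
Trying c = 4: d² = 80 - 4² = 80 - 16 = 64
d = 8
Check: 4² + 8² = 16 + 64 = 80 ✓

80 = 4² + 8²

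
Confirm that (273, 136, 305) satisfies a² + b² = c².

Compute a² + b² = 273² + 136² = 74529 + 18496 = 93025
Compute c² = 305² = 93025
Since 93025 = 93025, confirmed.

Yes, it is a Pythagorean triple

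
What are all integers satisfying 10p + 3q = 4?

Step 1: Compute gcd(10, 3) = 1.
Since 1 divides 4, solutions exist.

Step 2: Find a particular solution using extended Euclidean algorithm.
We get p₀ = 4, q₀ = -12.
Check: 10*4 + 3*-12 = 4 = 4 ✓

Step 3: Write the general solution.
p = 4 + (3/1)t = 4 + 3t
q = -12 - (10/1)t = -12 - 10t
for any integer t.

p = 4 + 3t, q = -12 - 10t for integer t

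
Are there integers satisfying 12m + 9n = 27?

Step 1: Compute gcd(12, 9).
gcd(12, 9) = 3

Step 2: Check divisibility.
Does 3 divide 27? 27 = 3 x 9, so yes.

By the theorem on linear Diophantine equations, 12m + 9n = 27 has integer solutions if and only if gcd(12, 9) divides 27. Since 3 | 27, solutions exist.

Yes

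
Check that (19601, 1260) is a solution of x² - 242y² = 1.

Compute x² = 19601² = 384199201
Compute 242y² = 242·1260² = 242·1587600 = 384199200
x² - 242y² = 384199201 - 384199200 = 1
Since this equals 1, (19601, 1260) is a solution.

Yes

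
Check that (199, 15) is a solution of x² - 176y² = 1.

Compute x² = 199² = 39601
Compute 176y² = 176·15² = 176·225 = 39600
x² - 176y² = 39601 - 39600 = 1
Since this equals 1, (199, 15) is a solution.

Yes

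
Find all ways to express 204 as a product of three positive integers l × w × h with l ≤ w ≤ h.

Iterate l from 1 to ⌊204^(1/3)⌋. For each l dividing 204, iterate w ≥ l with w dividing 204/l, and set h = 204/(l·w).
Triples found (10): (1×1×204), (1×2×102), (1×3×68), (1×4×51), (1×6×34), (1×12×17), (2×2×51), (2×3×34), (2×6×17), (3×4×17)

(1×1×204), (1×2×102), (1×3×68), (1×4×51), (1×6×34), (1×12×17), (2×2×51), (2×3×34), (2×6×17), (3×4×17)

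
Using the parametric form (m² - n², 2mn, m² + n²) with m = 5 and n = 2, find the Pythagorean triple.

a = m² - n² = 25 - 4 = 21
b = 2mn = 2·5·2 = 20
c = m² + n² = 25 + 4 = 29
Verify: 21² + 20² = 441 + 400 = 841 = 29² ✓

(21, 20, 29)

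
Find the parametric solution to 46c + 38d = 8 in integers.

Step 1: Compute gcd(46, 38) = 2.
Since 2 divides 8, solutions exist.

Step 2: Find a particular solution using extended Euclidean algorithm.
We get c₀ = 20, d₀ = -24.
Check: 46*20 + 38*-24 = 8 = 8 ✓

Step 3: Write the general solution.
c = 20 + (38/2)t = 20 + 19t
d = -24 - (46/2)t = -24 - 23t
for any integer t.

c = 20 + 19t, d = -24 - 23t for integer t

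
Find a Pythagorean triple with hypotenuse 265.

We need a² + b² = 265² = 70225.
Trying: 23² + 264² = 529 + 69696 = 70225 ✓

(23, 264, 265)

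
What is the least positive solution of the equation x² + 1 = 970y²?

We need x² = 970y² - 1. Try successive y:
y = 1: x² = 970·1² - 1 = 969, not a perfect square
y = 2: x² = 970·2² - 1 = 3879, not a perfect square
y = 3: x² = 970·3² - 1 = 8729, not a perfect square
...
y = 10537: x² = 970·10537² - 1 = 107697517929 = 328173² ✓
Check: 328173² - 970·10537² = 107697517929 - 107697517930 = -1 ✓

x = 328173, y = 10537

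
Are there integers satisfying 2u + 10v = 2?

Step 1: Compute gcd(2, 10).
gcd(2, 10) = 2

Step 2: Check divisibility.
Does 2 divide 2? 2 = 2 x 1, so yes.

By the theorem on linear Diophantine equations, 2u + 10v = 2 has integer solutions if and only if gcd(2, 10) divides 2. Since 2 | 2, solutions exist.

Yes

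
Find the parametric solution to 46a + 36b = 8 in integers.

Step 1: Compute gcd(46, 36) = 2.
Since 2 divides 8, solutions exist.

Step 2: Find a particular solution using extended Euclidean algorithm.
We get a₀ = -28, b₀ = 36.
Check: 46*-28 + 36*36 = 8 = 8 ✓

Step 3: Write the general solution.
a = -28 + (36/2)t = -28 + 18t
b = 36 - (46/2)t = 36 - 23t
for any integer t.

a = -28 + 18t, b = 36 - 23t for integer t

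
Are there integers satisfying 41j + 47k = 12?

Step 1: Compute gcd(41, 47).
gcd(41, 47) = 1

Step 2: Check divisibility.
Does 1 divide 12? 12 = 1 x 12, so yes.

By the theorem on linear Diophantine equations, 41j + 47k = 12 has integer solutions if and only if gcd(41, 47) divides 12. Since 1 | 12, solutions exist.

Yes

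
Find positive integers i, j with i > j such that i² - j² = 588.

Factor: i² - j² = (i+j)(i-j) = 588.
We need two factors of 588 with the same parity.
Use i+j = 294 and i-j = 2 (product 294·2 = 588).
Adding: 2i = 296, so i = 148.
Subtracting: 2j = 292, so j = 146.
Check: 148² - 146² = 21904 - 21316 = 588 ✓

i = 148, j = 146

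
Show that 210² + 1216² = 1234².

Compute a² + b² = 210² + 1216² = 44100 + 1478656 = 1522756
Compute c² = 1234² = 1522756
Since 1522756 = 1522756, confirmed.

Yes, it is a Pythagorean triple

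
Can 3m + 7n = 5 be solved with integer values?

Step 1: Compute gcd(3, 7).
gcd(3, 7) = 1

Step 2: Check divisibility.
Does 1 divide 5? 5 = 1 x 5, so yes.

By the theorem on linear Diophantine equations, 3m + 7n = 5 has integer solutions if and only if gcd(3, 7) divides 5. Since 1 | 5, solutions exist.

Yes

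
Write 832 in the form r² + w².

We need to find integers r, w > 0 such that r² + w² = 832.
Trying r = 16: w² = 832 - 16² = 832 - 256 = 576
w = 24
Check: 16² + 24² = 256 + 576 = 832 ✓

832 = 16² + 24²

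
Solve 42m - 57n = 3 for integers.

Step 1: Check solvability.
gcd(42, 57) = 3
Since 3 divides 3, solutions exist.

Step 2: Apply extended Euclidean algorithm to find gcd.
We find integers such that 42*x0 + 57*y0 = 3

Step 3: Scale the particular solution.
Multiply by 3/3 = 1:
m = -4, n = -3

Step 4: Verify.
42*(-4) - 57*(-3) = 3 = 3 ✓

m = -4, n = -3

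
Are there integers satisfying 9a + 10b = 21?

Step 1: Compute gcd(9, 10).
gcd(9, 10) = 1

Step 2: Check divisibility.
Does 1 divide 21? 21 = 1 x 21, so yes.

By the theorem on linear Diophantine equations, 9a + 10b = 21 has integer solutions if and only if gcd(9, 10) divides 21. Since 1 | 21, solutions exist.

Yes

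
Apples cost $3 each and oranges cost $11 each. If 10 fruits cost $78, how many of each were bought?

Let a = apples, o = oranges.
a + o = 10
3a + 11o = 78
Substitute o = 10 - a:
3a + 11(10 - a) = 78
(3 - 11)a = 78 - 110
-8a = -32
a = 4, o = 10 - 4 = 6

Apples: 4, Oranges: 6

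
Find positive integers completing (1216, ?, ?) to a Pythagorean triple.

We need the other leg and hypotenuse such that 1216² + x² = c².
Take x = 2760, c = 3016: 1216² + 2760² = 1478656 + 7617600 = 9096256 = 3016² ✓
Triple: (2760, 1216, 3016)

(2760, 1216, 3016)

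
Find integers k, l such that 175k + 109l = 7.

Step 1: Check solvability.
gcd(175, 109) = 1
Since 1 divides 7, solutions exist.

Step 2: Apply extended Euclidean algorithm to find gcd.
We find integers such that 175*x0 + 109*y0 = 1

Step 3: Scale the particular solution.
Multiply by 7/1 = 7:
k = 266, l = -427

Step 4: Verify.
175*(266) + 109*(-427) = 7 = 7 ✓

k = 266, l = -427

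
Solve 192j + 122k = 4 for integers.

Step 1: Check solvability.
gcd(192, 122) = 2
Since 2 divides 4, solutions exist.

Step 2: Apply extended Euclidean algorithm to find gcd.
We find integers such that 192*x0 + 122*y0 = 2

Step 3: Scale the particular solution.
Multiply by 4/2 = 2:
j = 14, k = -22

Step 4: Verify.
192*(14) + 122*(-22) = 4 = 4 ✓

j = 14, k = -22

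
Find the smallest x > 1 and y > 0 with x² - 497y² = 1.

We seek the smallest positive integers (x, y) with x² - 497y² = 1, i.e., x² = 497y² + 1.
Try successive y values:
y = 1: x² = 497·1² + 1 = 498, not a perfect square
y = 2: x² = 497·2² + 1 = 1989, not a perfect square
y = 3: x² = 497·3² + 1 = 4474, not a perfect square
... continuing the search (or via continued fractions) ...
y = 53912: x² = 497·53912² + 1 = 1444532360769, x = 1201887 ✓

Verify: 1201887² - 497·53912² = 1444532360769 - 1444532360768 = 1 ✓

x = 1201887, y = 53912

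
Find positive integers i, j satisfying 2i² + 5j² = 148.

Try small values of i and check whether (148 - 2i²)/5 is a perfect square.
i = 8: 2·8² = 128, so 5j² = 148 - 128 = 20, giving j² = 4, j = 2.
Check: 2·8² + 5·2² = 128 + 20 = 148 ✓

i = 8, j = 2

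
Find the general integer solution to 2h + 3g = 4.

Step 1: Compute gcd(2, 3) = 1.
Since 1 divides 4, solutions exist.

Step 2: Find a particular solution using extended Euclidean algorithm.
We get h₀ = -4, g₀ = 4.
Check: 2*-4 + 3*4 = 4 = 4 ✓

Step 3: Write the general solution.
h = -4 + (3/1)t = -4 + 3t
g = 4 - (2/1)t = 4 - 2t
for any integer t.

h = -4 + 3t, g = 4 - 2t for integer t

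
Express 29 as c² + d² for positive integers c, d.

We need to find integers c, d > 0 such that c² + d² = 29.
Trying c = 2: d² = 29 - 2² = 29 - 4 = 25
d = 5
Check: 2² + 5² = 4 + 25 = 29 ✓

29 = 2² + 5²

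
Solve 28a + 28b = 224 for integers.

Step 1: Check solvability.
gcd(28, 28) = 28
Since 28 divides 224, solutions exist.

Step 2: Apply extended Euclidean algorithm to find gcd.
We find integers such that 28*x0 + 28*y0 = 28

Step 3: Scale the particular solution.
Multiply by 224/28 = 8:
a = 0, b = 8

Step 4: Verify.
28*(0) + 28*(8) = 224 = 224 ✓

a = 0, b = 8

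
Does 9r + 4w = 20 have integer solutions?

Step 1: Compute gcd(9, 4).
gcd(9, 4) = 1

Step 2: Check divisibility.
Does 1 divide 20? 20 = 1 x 20, so yes.

By the theorem on linear Diophantine equations, 9r + 4w = 20 has integer solutions if and only if gcd(9, 4) divides 20. Since 1 | 20, solutions exist.

Yes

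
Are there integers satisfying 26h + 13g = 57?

Step 1: Compute gcd(26, 13).
gcd(26, 13) = 13

Step 2: Check divisibility.
Does 13 divide 57? 57 = 13 x 4 + 5, so no.

By the theorem on linear Diophantine equations, 26h + 13g = 57 has integer solutions if and only if gcd(26, 13) divides 57. Since 13 does not divide 57, no solutions exist.

No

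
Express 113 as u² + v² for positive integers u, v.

We need to find integers u, v > 0 such that u² + v² = 113.
Trying u = 7: v² = 113 - 7² = 113 - 49 = 64
v = 8
Check: 7² + 8² = 49 + 64 = 113 ✓

113 = 7² + 8²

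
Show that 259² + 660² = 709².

Compute a² + b² = 259² + 660² = 67081 + 435600 = 502681
Compute c² = 709² = 502681
Since 502681 = 502681, confirmed.

Yes, it is a Pythagorean triple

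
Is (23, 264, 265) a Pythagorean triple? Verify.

Compute a² + b² = 23² + 264² = 529 + 69696 = 70225
Compute c² = 265² = 70225
Since 70225 = 70225, confirmed.

Yes, it is a Pythagorean triple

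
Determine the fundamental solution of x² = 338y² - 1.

We need x² = 338y² - 1. Try successive y:
y = 1: x² = 338·1² - 1 = 337, not a perfect square
y = 2: x² = 338·2² - 1 = 1351, not a perfect square
y = 3: x² = 338·3² - 1 = 3041, not a perfect square
...
y = 13: x² = 338·13² - 1 = 57121 = 239² ✓
Check: 239² - 338·13² = 57121 - 57122 = -1 ✓

x = 239, y = 13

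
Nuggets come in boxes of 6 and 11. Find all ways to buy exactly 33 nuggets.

We need non-negative integers (x, y) with 6x + 11y = 33.
For each x in 0..5, check if 33 - 6x is a non-negative multiple of 11.
x = 0: 11y = 33, y = 3 ✓

(0 boxes of 6, 3 boxes of 11)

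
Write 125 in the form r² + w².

We need to find integers r, w > 0 such that r² + w² = 125.
Trying r = 2: w² = 125 - 2² = 125 - 4 = 121
w = 11
Check: 2² + 11² = 4 + 121 = 125 ✓

125 = 2² + 11²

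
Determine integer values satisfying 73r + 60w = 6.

Step 1: Check solvability.
gcd(73, 60) = 1
Since 1 divides 6, solutions exist.

Step 2: Apply extended Euclidean algorithm to find gcd.
We find integers such that 73*x0 + 60*y0 = 1

Step 3: Scale the particular solution.
Multiply by 6/1 = 6:
r = -138, w = 168

Step 4: Verify.
73*(-138) + 60*(168) = 6 = 6 ✓

r = -138, w = 168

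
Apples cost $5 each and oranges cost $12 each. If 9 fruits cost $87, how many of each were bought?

Let a = apples, o = oranges.
a + o = 9
5a + 12o = 87
Substitute o = 9 - a:
5a + 12(9 - a) = 87
(5 - 12)a = 87 - 108
-7a = -21
a = 3, o = 9 - 3 = 6

Apples: 3, Oranges: 6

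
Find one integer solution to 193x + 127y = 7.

Step 1: Check solvability.
gcd(193, 127) = 1
Since 1 divides 7, solutions exist.

Step 2: Apply extended Euclidean algorithm to find gcd.
We find integers such that 193*x0 + 127*y0 = 1

Step 3: Scale the particular solution.
Multiply by 7/1 = 7:
x = -175, y = 266

Step 4: Verify.
193*(-175) + 127*(266) = 7 = 7 ✓

x = -175, y = 266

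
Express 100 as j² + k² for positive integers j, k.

We need to find integers j, k > 0 such that j² + k² = 100.
Trying j = 6: k² = 100 - 6² = 100 - 36 = 64
k = 8
Check: 6² + 8² = 36 + 64 = 100 ✓

100 = 6² + 8²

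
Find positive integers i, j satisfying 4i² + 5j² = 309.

Try small values of i and check whether (309 - 4i²)/5 is a perfect square.
i = 4: 4·4² = 64, so 5j² = 309 - 64 = 245, giving j² = 49, j = 7.
Check: 4·4² + 5·7² = 64 + 245 = 309 ✓

i = 4, j = 7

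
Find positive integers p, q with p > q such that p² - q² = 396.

Factor: p² - q² = (p+q)(p-q) = 396.
We need two factors of 396 with the same parity.
Use p+q = 198 and p-q = 2 (product 198·2 = 396).
Adding: 2p = 200, so p = 100.
Subtracting: 2q = 196, so q = 98.
Check: 100² - 98² = 10000 - 9604 = 396 ✓

p = 100, q = 98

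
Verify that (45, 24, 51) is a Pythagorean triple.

Compute a² + b² = 45² + 24² = 2025 + 576 = 2601
Compute c² = 51² = 2601
Since 2601 = 2601, confirmed.

Yes, it is a Pythagorean triple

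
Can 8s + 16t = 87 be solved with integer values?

Step 1: Compute gcd(8, 16).
gcd(8, 16) = 8

Step 2: Check divisibility.
Does 8 divide 87? 87 = 8 x 10 + 7, so no.

By the theorem on linear Diophantine equations, 8s + 16t = 87 has integer solutions if and only if gcd(8, 16) divides 87. Since 8 does not divide 87, no solutions exist.

No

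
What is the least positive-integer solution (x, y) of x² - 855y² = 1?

We seek the smallest positive integers (x, y) with x² - 855y² = 1, i.e., x² = 855y² + 1.
Try successive y values:
y = 1: x² = 855·1² + 1 = 856, not a perfect square
y = 2: x² = 855·2² + 1 = 3421, not a perfect square
y = 3: x² = 855·3² + 1 = 7696, not a perfect square
... continuing the search (or via continued fractions) ...
y = 104: x² = 855·104² + 1 = 9247681, x = 3041 ✓

Verify: 3041² - 855·104² = 9247681 - 9247680 = 1 ✓

x = 3041, y = 104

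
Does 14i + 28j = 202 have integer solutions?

Step 1: Compute gcd(14, 28).
gcd(14, 28) = 14

Step 2: Check divisibility.
Does 14 divide 202? 202 = 14 x 14 + 6, so no.

By the theorem on linear Diophantine equations, 14i + 28j = 202 has integer solutions if and only if gcd(14, 28) divides 202. Since 14 does not divide 202, no solutions exist.

No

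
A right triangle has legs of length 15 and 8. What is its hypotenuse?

c² = a² + b² = 15² + 8² = 225 + 64 = 289
c = 17

17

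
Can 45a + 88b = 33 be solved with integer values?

Step 1: Compute gcd(45, 88).
gcd(45, 88) = 1

Step 2: Check divisibility.
Does 1 divide 33? 33 = 1 x 33, so yes.

By the theorem on linear Diophantine equations, 45a + 88b = 33 has integer solutions if and only if gcd(45, 88) divides 33. Since 1 | 33, solutions exist.

Yes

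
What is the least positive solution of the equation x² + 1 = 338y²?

We need x² = 338y² - 1. Try successive y:
y = 1: x² = 338·1² - 1 = 337, not a perfect square
y = 2: x² = 338·2² - 1 = 1351, not a perfect square
y = 3: x² = 338·3² - 1 = 3041, not a perfect square
...
y = 13: x² = 338·13² - 1 = 57121 = 239² ✓
Check: 239² - 338·13² = 57121 - 57122 = -1 ✓

x = 239, y = 13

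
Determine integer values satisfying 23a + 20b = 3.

Step 1: Check solvability.
gcd(23, 20) = 1
Since 1 divides 3, solutions exist.

Step 2: Apply extended Euclidean algorithm to find gcd.
We find integers such that 23*x0 + 20*y0 = 1

Step 3: Scale the particular solution.
Multiply by 3/1 = 3:
a = 21, b = -24

Step 4: Verify.
23*(21) + 20*(-24) = 3 = 3 ✓

a = 21, b = -24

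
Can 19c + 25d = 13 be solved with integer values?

Step 1: Compute gcd(19, 25).
gcd(19, 25) = 1

Step 2: Check divisibility.
Does 1 divide 13? 13 = 1 x 13, so yes.

By the theorem on linear Diophantine equations, 19c + 25d = 13 has integer solutions if and only if gcd(19, 25) divides 13. Since 1 | 13, solutions exist.

Yes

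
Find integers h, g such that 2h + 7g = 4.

Step 1: Check solvability.
gcd(2, 7) = 1
Since 1 divides 4, solutions exist.

Step 2: Apply extended Euclidean algorithm to find gcd.
We find integers such that 2*x0 + 7*y0 = 1

Step 3: Scale the particular solution.
Multiply by 4/1 = 4:
h = -12, g = 4

Step 4: Verify.
2*(-12) + 7*(4) = 4 = 4 ✓

h = -12, g = 4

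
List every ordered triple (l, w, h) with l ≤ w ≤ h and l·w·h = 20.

Iterate l from 1 to ⌊20^(1/3)⌋. For each l dividing 20, iterate w ≥ l with w dividing 20/l, and set h = 20/(l·w).
Triples found (4): (1×1×20), (1×2×10), (1×4×5), (2×2×5)

(1×1×20), (1×2×10), (1×4×5), (2×2×5)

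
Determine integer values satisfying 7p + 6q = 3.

Step 1: Check solvability.
gcd(7, 6) = 1
Since 1 divides 3, solutions exist.

Step 2: Apply extended Euclidean algorithm to find gcd.
We find integers such that 7*x0 + 6*y0 = 1

Step 3: Scale the particular solution.
Multiply by 3/1 = 3:
p = 3, q = -3

Step 4: Verify.
7*(3) + 6*(-3) = 3 = 3 ✓

p = 3, q = -3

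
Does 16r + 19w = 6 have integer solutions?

Step 1: Compute gcd(16, 19).
gcd(16, 19) = 1

Step 2: Check divisibility.
Does 1 divide 6? 6 = 1 x 6, so yes.

By the theorem on linear Diophantine equations, 16r + 19w = 6 has integer solutions if and only if gcd(16, 19) divides 6. Since 1 | 6, solutions exist.

Yes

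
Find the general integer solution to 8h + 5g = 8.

Step 1: Compute gcd(8, 5) = 1.
Since 1 divides 8, solutions exist.

Step 2: Find a particular solution using extended Euclidean algorithm.
We get h₀ = 16, g₀ = -24.
Check: 8*16 + 5*-24 = 8 = 8 ✓

Step 3: Write the general solution.
h = 16 + (5/1)t = 16 + 5t
g = -24 - (8/1)t = -24 - 8t
for any integer t.

h = 16 + 5t, g = -24 - 8t for integer t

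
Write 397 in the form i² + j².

We need to find integers i, j > 0 such that i² + j² = 397.
Trying i = 6: j² = 397 - 6² = 397 - 36 = 361
j = 19
Check: 6² + 19² = 36 + 361 = 397 ✓

397 = 6² + 19²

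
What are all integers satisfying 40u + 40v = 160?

Step 1: Compute gcd(40, 40) = 40.
Since 40 divides 160, solutions exist.

Step 2: Find a particular solution using extended Euclidean algorithm.
We get u₀ = 0, v₀ = 4.
Check: 40*0 + 40*4 = 160 = 160 ✓

Step 3: Write the general solution.
u = 0 + (40/40)t = 0 + 1t
v = 4 - (40/40)t = 4 - 1t
for any integer t.

u = 0 + 1t, v = 4 - 1t for integer t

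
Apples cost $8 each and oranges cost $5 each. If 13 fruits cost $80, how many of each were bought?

Let a = apples, o = oranges.
a + o = 13
8a + 5o = 80
Substitute o = 13 - a:
8a + 5(13 - a) = 80
(8 - 5)a = 80 - 65
3a = 15
a = 5, o = 13 - 5 = 8

Apples: 5, Oranges: 8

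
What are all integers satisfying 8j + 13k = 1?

Step 1: Compute gcd(8, 13) = 1.
Since 1 divides 1, solutions exist.

Step 2: Find a particular solution using extended Euclidean algorithm.
We get j₀ = 5, k₀ = -3.
Check: 8*5 + 13*-3 = 1 = 1 ✓

Step 3: Write the general solution.
j = 5 + (13/1)t = 5 + 13t
k = -3 - (8/1)t = -3 - 8t
for any integer t.

j = 5 + 13t, k = -3 - 8t for integer t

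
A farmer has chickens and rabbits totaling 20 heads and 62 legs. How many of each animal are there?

Let c = chickens, r = rabbits.
Heads: c + r = 20
Legs: 2c + 4r = 62
From the first equation, c = 20 - r. Substitute:
2(20 - r) + 4r = 62
40 + 2r = 62
r = (62 - 40)/2 = 11
c = 20 - 11 = 9

Chickens: 9, Rabbits: 11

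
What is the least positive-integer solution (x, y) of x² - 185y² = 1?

We seek the smallest positive integers (x, y) with x² - 185y² = 1, i.e., x² = 185y² + 1.
Try successive y values:
y = 1: x² = 185·1² + 1 = 186, not a perfect square
y = 2: x² = 185·2² + 1 = 741, not a perfect square
y = 3: x² = 185·3² + 1 = 1666, not a perfect square
... continuing the search (or via continued fractions) ...
y = 680: x² = 185·680² + 1 = 85544001, x = 9249 ✓

Verify: 9249² - 185·680² = 85544001 - 85544000 = 1 ✓

x = 9249, y = 680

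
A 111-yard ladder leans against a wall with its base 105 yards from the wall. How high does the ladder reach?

The ladder, wall, and ground form a right triangle with hypotenuse 111 and one leg 105.
By the Pythagorean theorem: h² = 111² - 105² = 12321 - 11025 = 1296
h = √1296 = 36 yards

36 yards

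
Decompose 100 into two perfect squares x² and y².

We need to find integers x, y > 0 such that x² + y² = 100.
Trying x = 6: y² = 100 - 6² = 100 - 36 = 64
y = 8
Check: 6² + 8² = 36 + 64 = 100 ✓

100 = 6² + 8²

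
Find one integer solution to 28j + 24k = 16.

Step 1: Check solvability.
gcd(28, 24) = 4
Since 4 divides 16, solutions exist.

Step 2: Apply extended Euclidean algorithm to find gcd.
We find integers such that 28*x0 + 24*y0 = 4

Step 3: Scale the particular solution.
Multiply by 16/4 = 4:
j = 4, k = -4

Step 4: Verify.
28*(4) + 24*(-4) = 16 = 16 ✓

j = 4, k = -4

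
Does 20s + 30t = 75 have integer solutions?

Step 1: Compute gcd(20, 30).
gcd(20, 30) = 10

Step 2: Check divisibility.
Does 10 divide 75? 75 = 10 x 7 + 5, so no.

By the theorem on linear Diophantine equations, 20s + 30t = 75 has integer solutions if and only if gcd(20, 30) divides 75. Since 10 does not divide 75, no solutions exist.

No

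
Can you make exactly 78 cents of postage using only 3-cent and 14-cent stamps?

We need non-negative x, y with 3x + 14y = 78.
gcd(3, 14) = 1 divides 78, so integer solutions exist.
Search for a non-negative one: x = 12 gives 14y = 78 - 36 = 42, so y = 3.
Check: 3·12 + 14·3 = 78 ✓

Yes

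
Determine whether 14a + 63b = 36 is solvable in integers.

Step 1: Compute gcd(14, 63).
gcd(14, 63) = 7

Step 2: Check divisibility.
Does 7 divide 36? 36 = 7 x 5 + 1, so no.

By the theorem on linear Diophantine equations, 14a + 63b = 36 has integer solutions if and only if gcd(14, 63) divides 36. Since 7 does not divide 36, no solutions exist.

No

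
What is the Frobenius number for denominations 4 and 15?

For two coprime denominations a and b, the Frobenius number (largest value not representable as a non-negative combination) is ab - a - b.
Here gcd(4, 15) = 1, so they are coprime.
F(4, 15) = 4·15 - 4 - 15 = 60 - 19 = 41

41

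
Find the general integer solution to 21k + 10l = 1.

Step 1: Compute gcd(21, 10) = 1.
Since 1 divides 1, solutions exist.

Step 2: Find a particular solution using extended Euclidean algorithm.
We get k₀ = 1, l₀ = -2.
Check: 21*1 + 10*-2 = 1 = 1 ✓

Step 3: Write the general solution.
k = 1 + (10/1)t = 1 + 10t
l = -2 - (21/1)t = -2 - 21t
for any integer t.

k = 1 + 10t, l = -2 - 21t for integer t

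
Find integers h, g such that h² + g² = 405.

We need to find integers h, g > 0 such that h² + g² = 405.
Trying h = 9: g² = 405 - 9² = 405 - 81 = 324
g = 18
Check: 9² + 18² = 81 + 324 = 405 ✓

405 = 9² + 18²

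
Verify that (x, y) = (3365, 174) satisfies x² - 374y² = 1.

Compute x² = 3365² = 11323225
Compute 374y² = 374·174² = 374·30276 = 11323224
x² - 374y² = 11323225 - 11323224 = 1
Since this equals 1, (3365, 174) is a solution.

Yes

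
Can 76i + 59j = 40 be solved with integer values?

Step 1: Compute gcd(76, 59).
gcd(76, 59) = 1

Step 2: Check divisibility.
Does 1 divide 40? 40 = 1 x 40, so yes.

By the theorem on linear Diophantine equations, 76i + 59j = 40 has integer solutions if and only if gcd(76, 59) divides 40. Since 1 | 40, solutions exist.

Yes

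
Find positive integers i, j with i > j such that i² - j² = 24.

Factor: i² - j² = (i+j)(i-j) = 24.
We need two factors of 24 with the same parity.
Use i+j = 12 and i-j = 2 (product 12·2 = 24).
Adding: 2i = 14, so i = 7.
Subtracting: 2j = 10, so j = 5.
Check: 7² - 5² = 49 - 25 = 24 ✓

i = 7, j = 5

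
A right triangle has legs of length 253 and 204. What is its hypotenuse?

c² = a² + b² = 253² + 204² = 64009 + 41616 = 105625
c = 325

325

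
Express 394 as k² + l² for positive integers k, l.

We need to find integers k, l > 0 such that k² + l² = 394.
Trying k = 13: l² = 394 - 13² = 394 - 169 = 225
l = 15
Check: 13² + 15² = 169 + 225 = 394 ✓

394 = 13² + 15²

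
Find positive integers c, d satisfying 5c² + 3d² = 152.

Try small values of c and check whether (152 - 5c²)/3 is a perfect square.
c = 5: 5·5² = 125, so 3d² = 152 - 125 = 27, giving d² = 9, d = 3.
Check: 5·5² + 3·3² = 125 + 27 = 152 ✓

c = 5, d = 3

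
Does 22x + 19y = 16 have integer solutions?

Step 1: Compute gcd(22, 19).
gcd(22, 19) = 1

Step 2: Check divisibility.
Does 1 divide 16? 16 = 1 x 16, so yes.

By the theorem on linear Diophantine equations, 22x + 19y = 16 has integer solutions if and only if gcd(22, 19) divides 16. Since 1 | 16, solutions exist.

Yes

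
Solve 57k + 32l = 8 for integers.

Step 1: Check solvability.
gcd(57, 32) = 1
Since 1 divides 8, solutions exist.

Step 2: Apply extended Euclidean algorithm to find gcd.
We find integers such that 57*x0 + 32*y0 = 1

Step 3: Scale the particular solution.
Multiply by 8/1 = 8:
k = 72, l = -128

Step 4: Verify.
57*(72) + 32*(-128) = 8 = 8 ✓

k = 72, l = -128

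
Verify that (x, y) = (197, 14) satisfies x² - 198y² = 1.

Compute x² = 197² = 38809
Compute 198y² = 198·14² = 198·196 = 38808
x² - 198y² = 38809 - 38808 = 1
Since this equals 1, (197, 14) is a solution.

Yes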